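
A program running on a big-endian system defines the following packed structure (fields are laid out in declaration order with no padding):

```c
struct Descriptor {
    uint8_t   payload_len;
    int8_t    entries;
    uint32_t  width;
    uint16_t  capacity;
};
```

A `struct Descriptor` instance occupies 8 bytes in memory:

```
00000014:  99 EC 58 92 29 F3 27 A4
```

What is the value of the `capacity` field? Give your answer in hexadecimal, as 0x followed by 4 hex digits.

`capacity` follows `payload_len` (1 B), `entries` (1 B), `width` (4 B), so it starts at offset 1 + 1 + 4 = 6 and occupies 2 bytes.
Bytes at offsets 6..7: 27 A4.
Big-endian stores the most-significant byte at the lowest address.
The bytes are already most-significant first: 0x27A4.

0x27A4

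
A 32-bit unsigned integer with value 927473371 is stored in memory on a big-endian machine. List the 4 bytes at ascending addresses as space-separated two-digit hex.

927473371 in hexadecimal, padded to 32 bits, is 0x37481EDB.
Split into bytes (most-significant first): 37 48 1E DB.
In big-endian order the high byte comes first in memory.
So the memory order matches the most-significant-first order: 37 48 1E DB.

37 48 1E DB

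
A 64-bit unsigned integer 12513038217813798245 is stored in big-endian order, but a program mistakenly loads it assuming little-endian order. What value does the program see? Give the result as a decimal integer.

7326702736336857005

12513038217813798245 in 64-bit hexadecimal is 0xADA73DF651ADAD65.
Stored big-endian, the bytes at ascending addresses are AD A7 3D F6 51 AD AD 65.
Read back as little-endian, the first byte is least significant, giving 0x65ADAD51F63DA7AD.
0x65ADAD51F63DA7AD = 7326702736336857005.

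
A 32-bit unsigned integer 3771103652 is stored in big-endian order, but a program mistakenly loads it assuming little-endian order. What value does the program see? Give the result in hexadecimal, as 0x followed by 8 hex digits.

0xA479C6E0

3771103652 in 32-bit hexadecimal is 0xE0C679A4.
Stored big-endian, the bytes at ascending addresses are E0 C6 79 A4.
Read back as little-endian, the first byte is least significant, giving 0xA479C6E0.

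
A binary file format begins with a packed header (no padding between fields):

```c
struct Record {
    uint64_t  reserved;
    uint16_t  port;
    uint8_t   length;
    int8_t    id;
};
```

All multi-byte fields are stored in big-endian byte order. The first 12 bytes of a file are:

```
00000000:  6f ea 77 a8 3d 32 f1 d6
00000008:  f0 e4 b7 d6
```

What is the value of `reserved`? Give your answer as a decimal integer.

`reserved` is the first field, at byte offset 0, occupying 8 bytes.
Bytes at offsets 0..7: 6F EA 77 A8 3D 32 F1 D6.
In big-endian order the high byte comes first in memory.
The bytes are already most-significant first: 0x6FEA77A83D32F1D6.
0x6FEA77A83D32F1D6 = 8064389647225254358.

8064389647225254358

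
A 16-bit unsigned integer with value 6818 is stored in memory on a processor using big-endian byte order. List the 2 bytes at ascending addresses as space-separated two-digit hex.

1A A2

6818 in hexadecimal, padded to 16 bits, is 0x1AA2.
Split into bytes (most-significant first): 1A A2.
In big-endian order the high byte comes first in memory.
So the memory order matches the most-significant-first order: 1A A2.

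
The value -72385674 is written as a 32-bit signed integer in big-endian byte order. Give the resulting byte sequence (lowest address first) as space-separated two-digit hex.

Two's complement of -72385674 in 32 bits: 72385674 = 0x0450848A; invert → 0xFBAF7B75; add 1 → 0xFBAF7B76.
Split into bytes (most-significant first): FB AF 7B 76.
In big-endian order the high byte comes first in memory.
So the memory order matches the most-significant-first order: FB AF 7B 76.

FB AF 7B 76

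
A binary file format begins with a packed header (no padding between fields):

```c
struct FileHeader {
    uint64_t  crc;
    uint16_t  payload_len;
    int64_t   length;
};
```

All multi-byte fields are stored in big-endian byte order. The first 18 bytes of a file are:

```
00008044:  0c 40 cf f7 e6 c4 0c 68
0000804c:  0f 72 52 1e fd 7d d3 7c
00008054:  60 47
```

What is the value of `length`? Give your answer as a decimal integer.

`length` follows `crc` (8 B), `payload_len` (2 B), so it starts at offset 8 + 2 = 10 and occupies 8 bytes.
Bytes at offsets 10..17: 52 1E FD 7D D3 7C 60 47.
Big-endian stores the most-significant byte at the lowest address.
The bytes are already most-significant first: 0x521EFD7DD37C6047.
0x521EFD7DD37C6047 = 5917445677272293447.

5917445677272293447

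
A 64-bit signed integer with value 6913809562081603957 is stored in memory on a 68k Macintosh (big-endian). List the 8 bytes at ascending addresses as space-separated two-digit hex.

5F F2 C9 2A 70 92 B1 75

6913809562081603957 in hexadecimal, padded to 64 bits, is 0x5FF2C92A7092B175.
Split into bytes (most-significant first): 5F F2 C9 2A 70 92 B1 75.
Big-endian: lowest address holds the most-significant byte.
So the memory order matches the most-significant-first order: 5F F2 C9 2A 70 92 B1 75.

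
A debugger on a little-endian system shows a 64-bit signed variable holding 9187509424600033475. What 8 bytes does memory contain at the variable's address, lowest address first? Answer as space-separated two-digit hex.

9187509424600033475 in hexadecimal, padded to 64 bits, is 0x7F809724E7D6A8C3.
Split into bytes (most-significant first): 7F 80 97 24 E7 D6 A8 C3.
Little-endian stores the least-significant byte at the lowest address.
So at ascending addresses the bytes are C3 A8 D6 E7 24 97 80 7F.

C3 A8 D6 E7 24 97 80 7F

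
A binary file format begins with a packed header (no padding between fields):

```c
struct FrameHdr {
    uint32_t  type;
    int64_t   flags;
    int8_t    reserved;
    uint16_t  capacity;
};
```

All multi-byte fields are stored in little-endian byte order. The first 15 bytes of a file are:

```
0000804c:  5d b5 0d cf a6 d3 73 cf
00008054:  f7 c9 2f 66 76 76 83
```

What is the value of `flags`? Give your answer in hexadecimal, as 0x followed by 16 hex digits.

`flags` follows `type` (4 bytes), so it starts at byte offset 4 and occupies 8 bytes.
Bytes at offsets 4..11: A6 D3 73 CF F7 C9 2F 66.
Little-endian stores the least-significant byte at the lowest address.
Reassemble most-significant byte first: 66 2F C9 F7 CF 73 D3 A6 → 0x662FC9F7CF73D3A6.

0x662FC9F7CF73D3A6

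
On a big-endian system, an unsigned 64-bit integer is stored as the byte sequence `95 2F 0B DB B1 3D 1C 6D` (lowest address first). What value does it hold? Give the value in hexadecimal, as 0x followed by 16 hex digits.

Big-endian stores the most-significant byte at the lowest address.
The bytes are already most-significant first: 0x952F0BDBB13D1C6D.

0x952F0BDBB13D1C6D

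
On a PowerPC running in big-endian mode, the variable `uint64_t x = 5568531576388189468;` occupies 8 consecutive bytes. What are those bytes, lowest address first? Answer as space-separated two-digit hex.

4D 47 65 F7 23 29 FD 1C

5568531576388189468 in hexadecimal, padded to 64 bits, is 0x4D4765F72329FD1C.
Split into bytes (most-significant first): 4D 47 65 F7 23 29 FD 1C.
In big-endian order the high byte comes first in memory.
So the memory order matches the most-significant-first order: 4D 47 65 F7 23 29 FD 1C.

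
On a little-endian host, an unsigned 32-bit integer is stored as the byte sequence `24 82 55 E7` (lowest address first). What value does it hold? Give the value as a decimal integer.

Little-endian: lowest address holds the least-significant byte.
Reassemble most-significant byte first: E7 55 82 24 → 0xE7558224.
0xE7558224 = 3881140772.

3881140772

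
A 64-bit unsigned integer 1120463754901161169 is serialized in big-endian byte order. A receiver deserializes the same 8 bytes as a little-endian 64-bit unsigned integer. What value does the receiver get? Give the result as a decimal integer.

15097355948025416719

1120463754901161169 in 64-bit hexadecimal is 0x0F8CAFD93E9584D1.
Stored big-endian, the bytes at ascending addresses are 0F 8C AF D9 3E 95 84 D1.
Read back as little-endian, the first byte is least significant, giving 0xD184953ED9AF8C0F.
0xD184953ED9AF8C0F = 15097355948025416719.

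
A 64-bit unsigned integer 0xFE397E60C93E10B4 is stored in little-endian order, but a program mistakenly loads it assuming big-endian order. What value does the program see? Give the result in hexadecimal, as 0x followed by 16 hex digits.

Stored little-endian, the bytes at ascending addresses are B4 10 3E C9 60 7E 39 FE.
Read back as big-endian, the last byte is least significant, giving 0xB4103EC9607E39FE.

0xB4103EC9607E39FE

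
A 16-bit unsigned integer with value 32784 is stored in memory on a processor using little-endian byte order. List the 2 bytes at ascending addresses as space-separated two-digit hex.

32784 in hexadecimal, padded to 16 bits, is 0x8010.
Split into bytes (most-significant first): 80 10.
In little-endian order the low byte comes first in memory.
So at ascending addresses the bytes are 10 80.

10 80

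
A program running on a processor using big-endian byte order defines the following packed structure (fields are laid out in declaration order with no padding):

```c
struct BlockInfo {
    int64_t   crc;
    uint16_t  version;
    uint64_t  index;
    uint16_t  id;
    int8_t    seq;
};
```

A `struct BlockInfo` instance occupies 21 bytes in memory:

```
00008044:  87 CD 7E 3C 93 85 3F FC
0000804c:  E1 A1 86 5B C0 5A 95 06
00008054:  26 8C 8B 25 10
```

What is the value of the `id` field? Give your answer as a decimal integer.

`id` follows `crc` (8 B), `version` (2 B), `index` (8 B), so it starts at offset 8 + 2 + 8 = 18 and occupies 2 bytes.
Bytes at offsets 18..19: 8B 25.
Big-endian stores the most-significant byte at the lowest address.
The bytes are already most-significant first: 0x8B25.
0x8B25 = 35621.

35621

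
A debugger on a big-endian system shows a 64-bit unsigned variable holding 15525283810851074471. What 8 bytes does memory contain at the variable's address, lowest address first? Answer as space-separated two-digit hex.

15525283810851074471 in hexadecimal, padded to 64 bits, is 0xD774E35E96E6B1A7.
Split into bytes (most-significant first): D7 74 E3 5E 96 E6 B1 A7.
Big-endian: lowest address holds the most-significant byte.
So the memory order matches the most-significant-first order: D7 74 E3 5E 96 E6 B1 A7.

D7 74 E3 5E 96 E6 B1 A7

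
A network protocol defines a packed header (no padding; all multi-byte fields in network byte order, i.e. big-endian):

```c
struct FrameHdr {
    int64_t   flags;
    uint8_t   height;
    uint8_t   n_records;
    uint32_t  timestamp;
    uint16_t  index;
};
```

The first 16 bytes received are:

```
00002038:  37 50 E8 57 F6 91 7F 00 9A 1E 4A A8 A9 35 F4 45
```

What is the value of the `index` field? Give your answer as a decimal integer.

62533

`index` follows `flags` (8 B), `height` (1 B), `n_records` (1 B), `timestamp` (4 B), so it starts at offset 8 + 1 + 1 + 4 = 14 and occupies 2 bytes.
Bytes at offsets 14..15: F4 45.
Big-endian stores the most-significant byte at the lowest address.
The bytes are already most-significant first: 0xF445.
0xF445 = 62533.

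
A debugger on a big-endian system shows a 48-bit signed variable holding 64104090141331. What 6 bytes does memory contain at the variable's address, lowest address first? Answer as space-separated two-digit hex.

64104090141331 in hexadecimal, padded to 48 bits, is 0x3A4D65858293.
Split into bytes (most-significant first): 3A 4D 65 85 82 93.
Big-endian: lowest address holds the most-significant byte.
So the memory order matches the most-significant-first order: 3A 4D 65 85 82 93.

3A 4D 65 85 82 93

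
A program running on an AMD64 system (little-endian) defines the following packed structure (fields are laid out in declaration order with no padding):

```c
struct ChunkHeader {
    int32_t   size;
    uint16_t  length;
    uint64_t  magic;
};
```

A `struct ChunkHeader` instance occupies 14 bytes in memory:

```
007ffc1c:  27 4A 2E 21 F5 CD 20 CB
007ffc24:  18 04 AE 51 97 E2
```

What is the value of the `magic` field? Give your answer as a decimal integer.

`magic` follows `size` (4 B), `length` (2 B), so it starts at offset 4 + 2 = 6 and occupies 8 bytes.
Bytes at offsets 6..13: 20 CB 18 04 AE 51 97 E2.
In little-endian order the low byte comes first in memory.
Reassemble most-significant byte first: E2 97 51 AE 04 18 CB 20 → 0xE29751AE0418CB20.
0xE29751AE0418CB20 = 16327608781889915680.

16327608781889915680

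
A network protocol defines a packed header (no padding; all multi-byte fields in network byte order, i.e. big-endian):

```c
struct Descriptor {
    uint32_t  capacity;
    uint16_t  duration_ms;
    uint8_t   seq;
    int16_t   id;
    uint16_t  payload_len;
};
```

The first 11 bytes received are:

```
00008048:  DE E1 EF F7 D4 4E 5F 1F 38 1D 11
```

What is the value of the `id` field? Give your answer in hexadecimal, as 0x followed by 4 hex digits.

0x1F38

`id` follows `capacity` (4 B), `duration_ms` (2 B), `seq` (1 B), so it starts at offset 4 + 2 + 1 = 7 and occupies 2 bytes.
Bytes at offsets 7..8: 1F 38.
In big-endian order the high byte comes first in memory.
The bytes are already most-significant first: 0x1F38.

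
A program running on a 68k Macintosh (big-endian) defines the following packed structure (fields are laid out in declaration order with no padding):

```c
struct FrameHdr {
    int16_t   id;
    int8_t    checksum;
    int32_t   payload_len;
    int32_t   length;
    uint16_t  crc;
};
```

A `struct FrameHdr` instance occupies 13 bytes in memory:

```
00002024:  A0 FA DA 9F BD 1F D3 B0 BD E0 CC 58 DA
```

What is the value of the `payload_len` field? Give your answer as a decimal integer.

`payload_len` follows `id` (2 B), `checksum` (1 B), so it starts at offset 2 + 1 = 3 and occupies 4 bytes.
Bytes at offsets 3..6: 9F BD 1F D3.
Big-endian: lowest address holds the most-significant byte.
The bytes are already most-significant first: 0x9FBD1FD3.
Top bit is set, so as a signed 32-bit value this is 0x9FBD1FD3 − 2^32 = -1614995501.

-1614995501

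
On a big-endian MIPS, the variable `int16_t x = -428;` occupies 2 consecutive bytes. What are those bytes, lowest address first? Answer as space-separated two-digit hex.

Two's complement of -428 in 16 bits: 428 = 0x01AC; invert → 0xFE53; add 1 → 0xFE54.
Split into bytes (most-significant first): FE 54.
In big-endian order the high byte comes first in memory.
So the memory order matches the most-significant-first order: FE 54.

FE 54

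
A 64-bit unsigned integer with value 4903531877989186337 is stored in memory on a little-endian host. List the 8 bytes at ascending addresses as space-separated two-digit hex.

21 7B 59 54 43 D8 0C 44

4903531877989186337 in hexadecimal, padded to 64 bits, is 0x440CD84354597B21.
Split into bytes (most-significant first): 44 0C D8 43 54 59 7B 21.
Little-endian: lowest address holds the least-significant byte.
So at ascending addresses the bytes are 21 7B 59 54 43 D8 0C 44.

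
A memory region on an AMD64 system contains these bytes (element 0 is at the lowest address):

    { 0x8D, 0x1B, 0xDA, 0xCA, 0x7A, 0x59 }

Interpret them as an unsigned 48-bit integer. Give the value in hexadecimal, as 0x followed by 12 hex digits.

Little-endian: lowest address holds the least-significant byte.
Reassemble most-significant byte first: 59 7A CA DA 1B 8D → 0x597ACADA1B8D.

0x597ACADA1B8D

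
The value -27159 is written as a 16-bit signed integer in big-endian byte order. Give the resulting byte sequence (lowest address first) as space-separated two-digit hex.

95 E9

Two's complement of -27159 in 16 bits: 27159 = 0x6A17; invert → 0x95E8; add 1 → 0x95E9.
Split into bytes (most-significant first): 95 E9.
In big-endian order the high byte comes first in memory.
So the memory order matches the most-significant-first order: 95 E9.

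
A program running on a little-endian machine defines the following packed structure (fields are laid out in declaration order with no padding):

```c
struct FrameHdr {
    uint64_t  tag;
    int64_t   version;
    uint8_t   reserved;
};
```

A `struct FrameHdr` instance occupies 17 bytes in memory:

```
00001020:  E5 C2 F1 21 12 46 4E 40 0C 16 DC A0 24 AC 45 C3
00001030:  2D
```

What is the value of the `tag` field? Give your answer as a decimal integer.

`tag` is the first field, at byte offset 0, occupying 8 bytes.
Bytes at offsets 0..7: E5 C2 F1 21 12 46 4E 40.
In little-endian order the low byte comes first in memory.
Reassemble most-significant byte first: 40 4E 46 12 21 F1 C2 E5 → 0x404E461221F1C2E5.
0x404E461221F1C2E5 = 4633718110303666917.

4633718110303666917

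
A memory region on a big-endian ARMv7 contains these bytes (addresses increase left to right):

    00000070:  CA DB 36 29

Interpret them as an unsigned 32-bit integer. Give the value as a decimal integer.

3403363881

Big-endian: lowest address holds the most-significant byte.
The bytes are already most-significant first: 0xCADB3629.
0xCADB3629 = 3403363881.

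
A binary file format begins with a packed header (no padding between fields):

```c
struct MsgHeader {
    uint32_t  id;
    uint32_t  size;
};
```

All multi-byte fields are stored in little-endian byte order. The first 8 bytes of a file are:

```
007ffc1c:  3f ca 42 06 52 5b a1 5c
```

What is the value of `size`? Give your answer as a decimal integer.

`size` follows `id` (4 bytes), so it starts at byte offset 4 and occupies 4 bytes.
Bytes at offsets 4..7: 52 5B A1 5C.
In little-endian order the low byte comes first in memory.
Reassemble most-significant byte first: 5C A1 5B 52 → 0x5CA15B52.
0x5CA15B52 = 1554078546.

1554078546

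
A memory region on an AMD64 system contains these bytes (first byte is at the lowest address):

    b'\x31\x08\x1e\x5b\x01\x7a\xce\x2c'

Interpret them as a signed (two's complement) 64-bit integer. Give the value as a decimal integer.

3228652129113475121

Little-endian: lowest address holds the least-significant byte.
Reassemble most-significant byte first: 2C CE 7A 01 5B 1E 08 31 → 0x2CCE7A015B1E0831.
0x2CCE7A015B1E0831 = 3228652129113475121.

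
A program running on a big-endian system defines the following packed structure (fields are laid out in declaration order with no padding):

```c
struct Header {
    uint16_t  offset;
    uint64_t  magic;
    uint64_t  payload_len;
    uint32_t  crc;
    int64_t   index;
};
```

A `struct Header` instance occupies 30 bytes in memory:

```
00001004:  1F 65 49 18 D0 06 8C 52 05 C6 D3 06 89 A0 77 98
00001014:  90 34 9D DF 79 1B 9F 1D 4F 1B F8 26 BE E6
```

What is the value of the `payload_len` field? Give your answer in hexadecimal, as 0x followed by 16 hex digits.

`payload_len` follows `offset` (2 B), `magic` (8 B), so it starts at offset 2 + 8 = 10 and occupies 8 bytes.
Bytes at offsets 10..17: D3 06 89 A0 77 98 90 34.
Big-endian stores the most-significant byte at the lowest address.
The bytes are already most-significant first: 0xD30689A077989034.

0xD30689A077989034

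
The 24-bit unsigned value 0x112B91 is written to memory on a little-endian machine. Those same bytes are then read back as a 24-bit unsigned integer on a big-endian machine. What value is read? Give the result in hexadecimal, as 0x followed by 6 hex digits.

0x912B11

Stored little-endian, the bytes at ascending addresses are 91 2B 11.
Read back as big-endian, the last byte is least significant, giving 0x912B11.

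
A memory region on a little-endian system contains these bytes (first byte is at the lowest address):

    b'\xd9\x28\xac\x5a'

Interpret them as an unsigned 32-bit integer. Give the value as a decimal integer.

1521232089

Little-endian: lowest address holds the least-significant byte.
Reassemble most-significant byte first: 5A AC 28 D9 → 0x5AAC28D9.
0x5AAC28D9 = 1521232089.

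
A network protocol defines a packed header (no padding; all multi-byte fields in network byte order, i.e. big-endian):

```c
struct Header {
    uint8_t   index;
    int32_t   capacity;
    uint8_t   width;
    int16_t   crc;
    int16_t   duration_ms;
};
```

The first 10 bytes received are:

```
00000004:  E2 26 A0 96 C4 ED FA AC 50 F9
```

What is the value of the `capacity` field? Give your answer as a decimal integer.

648058564

`capacity` follows `index` (1 byte), so it starts at byte offset 1 and occupies 4 bytes.
Bytes at offsets 1..4: 26 A0 96 C4.
Big-endian: lowest address holds the most-significant byte.
The bytes are already most-significant first: 0x26A096C4.
0x26A096C4 = 648058564.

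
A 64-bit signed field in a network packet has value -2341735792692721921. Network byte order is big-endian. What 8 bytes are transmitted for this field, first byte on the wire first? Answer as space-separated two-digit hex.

Two's complement of -2341735792692721921 in 64 bits: 2341735792692721921 = 0x207F844BE1447901; invert → 0xDF807BB41EBB86FE; add 1 → 0xDF807BB41EBB86FF.
Split into bytes (most-significant first): DF 80 7B B4 1E BB 86 FF.
In big-endian order the high byte comes first in memory.
So the memory order matches the most-significant-first order: DF 80 7B B4 1E BB 86 FF.

DF 80 7B B4 1E BB 86 FF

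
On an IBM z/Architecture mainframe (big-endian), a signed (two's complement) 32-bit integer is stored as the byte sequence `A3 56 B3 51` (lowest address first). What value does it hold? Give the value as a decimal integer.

-1554599087

In big-endian order the high byte comes first in memory.
The bytes are already most-significant first: 0xA356B351.
Top bit is set, so as a signed 32-bit value this is 0xA356B351 − 2^32 = -1554599087.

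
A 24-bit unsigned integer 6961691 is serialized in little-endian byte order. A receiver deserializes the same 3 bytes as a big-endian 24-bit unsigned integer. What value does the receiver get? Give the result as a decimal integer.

6961691 in 24-bit hexadecimal is 0x6A3A1B.
Stored little-endian, the bytes at ascending addresses are 1B 3A 6A.
Read back as big-endian, the last byte is least significant, giving 0x1B3A6A.
0x1B3A6A = 1784426.

1784426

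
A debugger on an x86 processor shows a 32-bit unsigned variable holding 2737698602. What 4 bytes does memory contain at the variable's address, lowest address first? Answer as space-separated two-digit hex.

2A F7 2D A3

2737698602 in hexadecimal, padded to 32 bits, is 0xA32DF72A.
Split into bytes (most-significant first): A3 2D F7 2A.
Little-endian: lowest address holds the least-significant byte.
So at ascending addresses the bytes are 2A F7 2D A3.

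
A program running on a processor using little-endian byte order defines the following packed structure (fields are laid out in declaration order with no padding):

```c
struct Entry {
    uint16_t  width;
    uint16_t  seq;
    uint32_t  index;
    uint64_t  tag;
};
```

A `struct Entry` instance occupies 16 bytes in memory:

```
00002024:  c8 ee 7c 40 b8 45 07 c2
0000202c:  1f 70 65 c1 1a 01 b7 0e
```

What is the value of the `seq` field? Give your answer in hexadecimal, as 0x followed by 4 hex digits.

`seq` follows `width` (2 bytes), so it starts at byte offset 2 and occupies 2 bytes.
Bytes at offsets 2..3: 7C 40.
Little-endian: lowest address holds the least-significant byte.
Reassemble most-significant byte first: 40 7C → 0x407C.

0x407C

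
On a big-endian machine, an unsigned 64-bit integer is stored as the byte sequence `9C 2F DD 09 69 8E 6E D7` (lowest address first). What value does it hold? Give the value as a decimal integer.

11254457026317545175

In big-endian order the high byte comes first in memory.
The bytes are already most-significant first: 0x9C2FDD09698E6ED7.
0x9C2FDD09698E6ED7 = 11254457026317545175.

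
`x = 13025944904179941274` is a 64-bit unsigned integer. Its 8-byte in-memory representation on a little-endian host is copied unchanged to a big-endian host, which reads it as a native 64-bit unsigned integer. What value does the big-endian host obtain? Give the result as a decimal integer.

13025944904179941274 in 64-bit hexadecimal is 0xB4C573E03D747F9A.
Stored little-endian, the bytes at ascending addresses are 9A 7F 74 3D E0 73 C5 B4.
Read back as big-endian, the last byte is least significant, giving 0x9A7F743DE073C5B4.
0x9A7F743DE073C5B4 = 11132744612990666164.

11132744612990666164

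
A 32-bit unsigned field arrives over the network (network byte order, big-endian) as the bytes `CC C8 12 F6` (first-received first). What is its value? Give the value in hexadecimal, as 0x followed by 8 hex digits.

Big-endian: lowest address holds the most-significant byte.
The bytes are already most-significant first: 0xCCC812F6.

0xCCC812F6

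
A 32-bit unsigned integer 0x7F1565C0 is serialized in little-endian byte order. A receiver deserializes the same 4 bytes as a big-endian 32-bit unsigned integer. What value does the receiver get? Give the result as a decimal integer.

Stored little-endian, the bytes at ascending addresses are C0 65 15 7F.
Read back as big-endian, the last byte is least significant, giving 0xC065157F.
0xC065157F = 3227850111.

3227850111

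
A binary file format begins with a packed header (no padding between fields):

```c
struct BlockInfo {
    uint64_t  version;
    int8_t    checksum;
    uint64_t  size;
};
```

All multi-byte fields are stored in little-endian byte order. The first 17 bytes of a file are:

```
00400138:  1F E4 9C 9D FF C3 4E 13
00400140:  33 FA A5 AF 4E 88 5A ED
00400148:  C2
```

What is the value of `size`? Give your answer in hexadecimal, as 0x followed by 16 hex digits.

`size` follows `version` (8 B), `checksum` (1 B), so it starts at offset 8 + 1 = 9 and occupies 8 bytes.
Bytes at offsets 9..16: FA A5 AF 4E 88 5A ED C2.
Little-endian stores the least-significant byte at the lowest address.
Reassemble most-significant byte first: C2 ED 5A 88 4E AF A5 FA → 0xC2ED5A884EAFA5FA.

0xC2ED5A884EAFA5FA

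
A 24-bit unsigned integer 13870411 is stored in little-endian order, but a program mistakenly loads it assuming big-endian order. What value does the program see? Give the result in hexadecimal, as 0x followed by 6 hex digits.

0x4BA5D3

13870411 in 24-bit hexadecimal is 0xD3A54B.
Stored little-endian, the bytes at ascending addresses are 4B A5 D3.
Read back as big-endian, the last byte is least significant, giving 0x4BA5D3.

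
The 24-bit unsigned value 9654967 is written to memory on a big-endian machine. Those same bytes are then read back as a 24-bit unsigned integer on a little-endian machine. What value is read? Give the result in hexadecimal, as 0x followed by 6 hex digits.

0xB75293

9654967 in 24-bit hexadecimal is 0x9352B7.
Stored big-endian, the bytes at ascending addresses are 93 52 B7.
Read back as little-endian, the first byte is least significant, giving 0xB75293.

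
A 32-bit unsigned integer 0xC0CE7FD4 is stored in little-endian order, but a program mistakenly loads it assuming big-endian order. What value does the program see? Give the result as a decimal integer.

Stored little-endian, the bytes at ascending addresses are D4 7F CE C0.
Read back as big-endian, the last byte is least significant, giving 0xD47FCEC0.
0xD47FCEC0 = 3565145792.

3565145792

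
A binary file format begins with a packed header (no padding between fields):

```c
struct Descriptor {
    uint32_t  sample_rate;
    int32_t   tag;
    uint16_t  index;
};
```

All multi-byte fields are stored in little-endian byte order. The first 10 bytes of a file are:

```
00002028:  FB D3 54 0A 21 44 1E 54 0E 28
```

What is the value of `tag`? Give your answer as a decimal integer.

`tag` follows `sample_rate` (4 bytes), so it starts at byte offset 4 and occupies 4 bytes.
Bytes at offsets 4..7: 21 44 1E 54.
In little-endian order the low byte comes first in memory.
Reassemble most-significant byte first: 54 1E 44 21 → 0x541E4421.
0x541E4421 = 1411269665.

1411269665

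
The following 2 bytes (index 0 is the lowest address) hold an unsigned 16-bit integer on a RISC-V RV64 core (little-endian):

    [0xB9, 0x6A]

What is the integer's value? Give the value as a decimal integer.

27321

Little-endian stores the least-significant byte at the lowest address.
Reassemble most-significant byte first: 6A B9 → 0x6AB9.
0x6AB9 = 27321.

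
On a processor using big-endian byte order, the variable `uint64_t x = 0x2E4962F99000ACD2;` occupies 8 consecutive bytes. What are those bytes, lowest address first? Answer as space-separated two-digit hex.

2E 49 62 F9 90 00 AC D2

Split into bytes (most-significant first): 2E 49 62 F9 90 00 AC D2.
Big-endian: lowest address holds the most-significant byte.
So the memory order matches the most-significant-first order: 2E 49 62 F9 90 00 AC D2.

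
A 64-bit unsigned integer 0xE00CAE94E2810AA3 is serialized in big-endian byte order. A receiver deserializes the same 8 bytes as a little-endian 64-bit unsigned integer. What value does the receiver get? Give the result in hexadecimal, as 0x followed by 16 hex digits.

0xA30A81E294AE0CE0

Stored big-endian, the bytes at ascending addresses are E0 0C AE 94 E2 81 0A A3.
Read back as little-endian, the first byte is least significant, giving 0xA30A81E294AE0CE0.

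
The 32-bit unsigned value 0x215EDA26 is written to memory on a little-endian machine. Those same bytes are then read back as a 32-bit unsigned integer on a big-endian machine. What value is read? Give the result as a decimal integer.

651845153

Stored little-endian, the bytes at ascending addresses are 26 DA 5E 21.
Read back as big-endian, the last byte is least significant, giving 0x26DA5E21.
0x26DA5E21 = 651845153.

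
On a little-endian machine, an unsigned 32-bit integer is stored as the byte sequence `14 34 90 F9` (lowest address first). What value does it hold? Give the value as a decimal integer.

4186977300

In little-endian order the low byte comes first in memory.
Reassemble most-significant byte first: F9 90 34 14 → 0xF9903414.
0xF9903414 = 4186977300.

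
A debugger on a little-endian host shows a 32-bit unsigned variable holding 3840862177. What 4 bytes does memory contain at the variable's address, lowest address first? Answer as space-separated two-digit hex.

3840862177 in hexadecimal, padded to 32 bits, is 0xE4EEE7E1.
Split into bytes (most-significant first): E4 EE E7 E1.
In little-endian order the low byte comes first in memory.
So at ascending addresses the bytes are E1 E7 EE E4.

E1 E7 EE E4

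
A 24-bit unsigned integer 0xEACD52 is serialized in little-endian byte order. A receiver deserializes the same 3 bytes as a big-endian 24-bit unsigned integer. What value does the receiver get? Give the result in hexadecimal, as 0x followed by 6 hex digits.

0x52CDEA

Stored little-endian, the bytes at ascending addresses are 52 CD EA.
Read back as big-endian, the last byte is least significant, giving 0x52CDEA.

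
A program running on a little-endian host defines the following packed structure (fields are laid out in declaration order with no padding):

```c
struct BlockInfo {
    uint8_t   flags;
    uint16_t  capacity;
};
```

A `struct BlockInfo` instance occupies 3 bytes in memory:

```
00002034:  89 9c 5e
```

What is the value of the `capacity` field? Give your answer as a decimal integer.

`capacity` follows `flags` (1 byte), so it starts at byte offset 1 and occupies 2 bytes.
Bytes at offsets 1..2: 9C 5E.
In little-endian order the low byte comes first in memory.
Reassemble most-significant byte first: 5E 9C → 0x5E9C.
0x5E9C = 24220.

24220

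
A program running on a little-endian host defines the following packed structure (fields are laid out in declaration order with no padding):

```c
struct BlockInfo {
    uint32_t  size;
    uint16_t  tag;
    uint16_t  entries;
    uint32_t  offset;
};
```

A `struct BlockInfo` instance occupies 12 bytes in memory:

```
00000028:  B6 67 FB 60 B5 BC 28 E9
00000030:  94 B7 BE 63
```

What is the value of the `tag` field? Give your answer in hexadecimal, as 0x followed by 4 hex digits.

`tag` follows `size` (4 bytes), so it starts at byte offset 4 and occupies 2 bytes.
Bytes at offsets 4..5: B5 BC.
Little-endian: lowest address holds the least-significant byte.
Reassemble most-significant byte first: BC B5 → 0xBCB5.

0xBCB5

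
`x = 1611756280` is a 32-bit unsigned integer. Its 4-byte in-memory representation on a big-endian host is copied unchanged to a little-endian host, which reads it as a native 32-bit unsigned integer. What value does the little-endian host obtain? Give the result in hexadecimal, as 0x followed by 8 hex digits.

1611756280 in 32-bit hexadecimal is 0x601172F8.
Stored big-endian, the bytes at ascending addresses are 60 11 72 F8.
Read back as little-endian, the first byte is least significant, giving 0xF8721160.

0xF8721160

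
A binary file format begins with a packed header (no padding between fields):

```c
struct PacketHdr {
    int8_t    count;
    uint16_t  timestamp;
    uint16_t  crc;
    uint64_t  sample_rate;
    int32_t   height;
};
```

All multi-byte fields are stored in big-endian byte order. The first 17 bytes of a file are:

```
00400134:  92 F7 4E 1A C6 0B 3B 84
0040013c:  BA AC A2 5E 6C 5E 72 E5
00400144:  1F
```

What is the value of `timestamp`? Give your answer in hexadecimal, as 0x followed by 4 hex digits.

`timestamp` follows `count` (1 byte), so it starts at byte offset 1 and occupies 2 bytes.
Bytes at offsets 1..2: F7 4E.
Big-endian: lowest address holds the most-significant byte.
The bytes are already most-significant first: 0xF74E.

0xF74E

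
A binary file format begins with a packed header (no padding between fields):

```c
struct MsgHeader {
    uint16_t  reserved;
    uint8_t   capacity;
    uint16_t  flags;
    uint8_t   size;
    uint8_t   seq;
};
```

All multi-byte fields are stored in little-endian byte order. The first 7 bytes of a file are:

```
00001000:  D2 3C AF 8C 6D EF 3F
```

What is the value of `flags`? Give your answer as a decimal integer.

28044

`flags` follows `reserved` (2 B), `capacity` (1 B), so it starts at offset 2 + 1 = 3 and occupies 2 bytes.
Bytes at offsets 3..4: 8C 6D.
Little-endian stores the least-significant byte at the lowest address.
Reassemble most-significant byte first: 6D 8C → 0x6D8C.
0x6D8C = 28044.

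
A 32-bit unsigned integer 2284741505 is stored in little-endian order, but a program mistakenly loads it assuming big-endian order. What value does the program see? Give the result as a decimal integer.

2284741505 in 32-bit hexadecimal is 0x882E6381.
Stored little-endian, the bytes at ascending addresses are 81 63 2E 88.
Read back as big-endian, the last byte is least significant, giving 0x81632E88.
0x81632E88 = 2170760840.

2170760840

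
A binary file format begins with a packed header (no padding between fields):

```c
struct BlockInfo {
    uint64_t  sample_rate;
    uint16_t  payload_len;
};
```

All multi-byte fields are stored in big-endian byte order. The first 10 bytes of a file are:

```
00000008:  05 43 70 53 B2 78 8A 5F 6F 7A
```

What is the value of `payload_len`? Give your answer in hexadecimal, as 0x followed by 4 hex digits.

0x6F7A

`payload_len` follows `sample_rate` (8 bytes), so it starts at byte offset 8 and occupies 2 bytes.
Bytes at offsets 8..9: 6F 7A.
In big-endian order the high byte comes first in memory.
The bytes are already most-significant first: 0x6F7A.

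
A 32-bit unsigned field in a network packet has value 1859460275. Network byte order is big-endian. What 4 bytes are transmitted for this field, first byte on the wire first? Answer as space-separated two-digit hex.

6E D5 1C B3

1859460275 in hexadecimal, padded to 32 bits, is 0x6ED51CB3.
Split into bytes (most-significant first): 6E D5 1C B3.
In big-endian order the high byte comes first in memory.
So the memory order matches the most-significant-first order: 6E D5 1C B3.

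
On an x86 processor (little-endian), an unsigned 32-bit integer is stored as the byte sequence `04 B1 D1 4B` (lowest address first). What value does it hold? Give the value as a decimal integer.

Little-endian: lowest address holds the least-significant byte.
Reassemble most-significant byte first: 4B D1 B1 04 → 0x4BD1B104.
0x4BD1B104 = 1272033540.

1272033540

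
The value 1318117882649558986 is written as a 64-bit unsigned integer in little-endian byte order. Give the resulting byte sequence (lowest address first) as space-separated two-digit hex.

CA BF 6A 07 3B E5 4A 12

1318117882649558986 in hexadecimal, padded to 64 bits, is 0x124AE53B076ABFCA.
Split into bytes (most-significant first): 12 4A E5 3B 07 6A BF CA.
Little-endian stores the least-significant byte at the lowest address.
So at ascending addresses the bytes are CA BF 6A 07 3B E5 4A 12.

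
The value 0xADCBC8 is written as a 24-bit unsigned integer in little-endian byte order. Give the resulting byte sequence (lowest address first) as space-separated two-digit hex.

Split into bytes (most-significant first): AD CB C8.
In little-endian order the low byte comes first in memory.
So at ascending addresses the bytes are C8 CB AD.

C8 CB AD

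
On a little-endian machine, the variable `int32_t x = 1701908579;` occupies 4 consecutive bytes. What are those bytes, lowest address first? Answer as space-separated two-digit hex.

63 10 71 65

1701908579 in hexadecimal, padded to 32 bits, is 0x65711063.
Split into bytes (most-significant first): 65 71 10 63.
In little-endian order the low byte comes first in memory.
So at ascending addresses the bytes are 63 10 71 65.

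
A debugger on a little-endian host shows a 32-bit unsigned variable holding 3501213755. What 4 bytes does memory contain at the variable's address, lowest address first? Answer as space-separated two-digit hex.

3501213755 in hexadecimal, padded to 32 bits, is 0xD0B0483B.
Split into bytes (most-significant first): D0 B0 48 3B.
Little-endian: lowest address holds the least-significant byte.
So at ascending addresses the bytes are 3B 48 B0 D0.

3B 48 B0 D0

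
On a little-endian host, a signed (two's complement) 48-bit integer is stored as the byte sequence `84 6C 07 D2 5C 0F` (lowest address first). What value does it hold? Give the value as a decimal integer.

Little-endian: lowest address holds the least-significant byte.
Reassemble most-significant byte first: 0F 5C D2 07 6C 84 → 0x0F5CD2076C84.
0x0F5CD2076C84 = 16891335109764.

16891335109764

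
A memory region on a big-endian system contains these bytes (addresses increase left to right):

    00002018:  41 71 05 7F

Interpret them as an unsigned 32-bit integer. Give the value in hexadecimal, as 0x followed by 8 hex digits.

0x4171057F

Big-endian stores the most-significant byte at the lowest address.
The bytes are already most-significant first: 0x4171057F.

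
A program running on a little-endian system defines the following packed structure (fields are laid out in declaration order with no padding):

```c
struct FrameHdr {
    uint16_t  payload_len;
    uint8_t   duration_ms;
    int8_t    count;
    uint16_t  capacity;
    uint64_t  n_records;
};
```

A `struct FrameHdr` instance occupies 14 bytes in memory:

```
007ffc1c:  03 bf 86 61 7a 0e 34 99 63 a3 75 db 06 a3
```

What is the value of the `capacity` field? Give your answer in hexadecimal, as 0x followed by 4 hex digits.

`capacity` follows `payload_len` (2 B), `duration_ms` (1 B), `count` (1 B), so it starts at offset 2 + 1 + 1 = 4 and occupies 2 bytes.
Bytes at offsets 4..5: 7A 0E.
Little-endian stores the least-significant byte at the lowest address.
Reassemble most-significant byte first: 0E 7A → 0x0E7A.

0x0E7A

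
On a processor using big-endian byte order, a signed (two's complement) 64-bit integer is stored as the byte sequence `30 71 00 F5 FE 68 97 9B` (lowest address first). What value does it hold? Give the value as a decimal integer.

In big-endian order the high byte comes first in memory.
The bytes are already most-significant first: 0x307100F5FE68979B.
0x307100F5FE68979B = 3490572242724099995.

3490572242724099995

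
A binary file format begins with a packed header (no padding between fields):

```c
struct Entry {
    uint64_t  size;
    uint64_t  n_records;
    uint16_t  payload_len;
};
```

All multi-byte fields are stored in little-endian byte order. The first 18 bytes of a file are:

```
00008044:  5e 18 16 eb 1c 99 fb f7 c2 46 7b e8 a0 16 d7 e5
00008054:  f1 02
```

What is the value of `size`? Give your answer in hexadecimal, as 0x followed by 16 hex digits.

`size` is the first field, at byte offset 0, occupying 8 bytes.
Bytes at offsets 0..7: 5E 18 16 EB 1C 99 FB F7.
Little-endian stores the least-significant byte at the lowest address.
Reassemble most-significant byte first: F7 FB 99 1C EB 16 18 5E → 0xF7FB991CEB16185E.

0xF7FB991CEB16185E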